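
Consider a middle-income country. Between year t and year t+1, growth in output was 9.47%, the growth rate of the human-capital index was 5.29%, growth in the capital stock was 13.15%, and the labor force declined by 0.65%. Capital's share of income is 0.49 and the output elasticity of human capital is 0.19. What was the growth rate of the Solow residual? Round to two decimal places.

Labor's share = 1 − 0.49 − 0.19 = 0.32.
The capital stock: 0.49 × 13.15 = 6.4435 pp.
The human-capital index: 0.19 × 5.29 = 1.0051 pp.
The labor force: 0.32 × (-0.65) = -0.208 pp.
TFP growth = 9.47 − 7.2406 = 2.2294%.

The Solow residual growth was 2.23%.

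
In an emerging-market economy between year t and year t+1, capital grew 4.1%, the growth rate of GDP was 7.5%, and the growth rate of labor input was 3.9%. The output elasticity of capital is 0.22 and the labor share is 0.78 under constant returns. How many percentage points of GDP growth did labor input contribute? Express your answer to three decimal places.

Labor's share = 1 − 0.22 = 0.78.
Contribution = share × growth = 0.78 × 3.9 = 3.042 pp.

3.042 pp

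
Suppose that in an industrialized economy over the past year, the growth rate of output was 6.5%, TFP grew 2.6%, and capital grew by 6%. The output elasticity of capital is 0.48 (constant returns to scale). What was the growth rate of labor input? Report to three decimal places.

1.962%

Labor's share = 1 − 0.48 = 0.52.
gY = gA + 0.48×6 + 0.52×g.
0.52×g = 6.5 − 2.6 − 2.88 = 1.02.
g = 1.02 / 0.52 = 1.96154%.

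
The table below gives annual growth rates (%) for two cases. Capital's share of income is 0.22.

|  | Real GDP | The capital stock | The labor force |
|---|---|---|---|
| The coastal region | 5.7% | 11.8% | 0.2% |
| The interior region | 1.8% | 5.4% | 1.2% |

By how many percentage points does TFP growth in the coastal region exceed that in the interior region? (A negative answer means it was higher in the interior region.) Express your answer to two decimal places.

3.27 percentage points

Labor's share = 1 − 0.22 = 0.78.
The coastal region: TFP = 5.7 − 2.596 − 0.156 = 2.948%.
The interior region: TFP = 1.8 − 1.188 − 0.936 = -0.324%.
Difference = 2.948 − (-0.324) = 3.272 pp.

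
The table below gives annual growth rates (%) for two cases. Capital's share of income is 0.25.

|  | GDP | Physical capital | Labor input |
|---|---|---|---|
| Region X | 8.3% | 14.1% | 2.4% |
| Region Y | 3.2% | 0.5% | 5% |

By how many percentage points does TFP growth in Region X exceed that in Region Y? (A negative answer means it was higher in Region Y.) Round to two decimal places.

3.65 percentage points

Labor's share = 1 − 0.25 = 0.75.
Region X: TFP = 8.3 − 3.525 − 1.8 = 2.975%.
Region Y: TFP = 3.2 − 0.125 − 3.75 = -0.675%.
Difference = 2.975 − (-0.675) = 3.65 pp.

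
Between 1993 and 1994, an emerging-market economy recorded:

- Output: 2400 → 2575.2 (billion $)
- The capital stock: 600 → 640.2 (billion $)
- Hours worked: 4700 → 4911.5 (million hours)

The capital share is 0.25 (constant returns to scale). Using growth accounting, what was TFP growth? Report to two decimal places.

TFP growth was 2.25%.

Output growth = (2575.2 − 2400) / 2400 = 7.3%.
The capital stock growth = (640.2 − 600) / 600 = 6.7%.
Hours worked growth = (4911.5 − 4700) / 4700 = 4.5%.
Labor's share = 1 − 0.25 = 0.75.
The capital stock: 0.25 × 6.7 = 1.675 pp.
Hours worked: 0.75 × 4.5 = 3.375 pp.
TFP growth = 7.3 − 5.05 = 2.25%.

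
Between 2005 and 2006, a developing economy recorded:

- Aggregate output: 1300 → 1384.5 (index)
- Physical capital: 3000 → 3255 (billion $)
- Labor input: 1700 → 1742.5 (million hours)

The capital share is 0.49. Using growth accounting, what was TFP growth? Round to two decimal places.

Aggregate output growth = (1384.5 − 1300) / 1300 = 6.5%.
Physical capital growth = (3255 − 3000) / 3000 = 8.5%.
Labor input growth = (1742.5 − 1700) / 1700 = 2.5%.
Labor's share = 1 − 0.49 = 0.51.
Physical capital: 0.49 × 8.5 = 4.165 pp.
Labor input: 0.51 × 2.5 = 1.275 pp.
TFP growth = 6.5 − 5.44 = 1.06%.

1.06%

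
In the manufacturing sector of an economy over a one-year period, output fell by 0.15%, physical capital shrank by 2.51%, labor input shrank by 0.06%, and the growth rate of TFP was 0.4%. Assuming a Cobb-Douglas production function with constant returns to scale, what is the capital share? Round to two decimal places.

α = 0.20

gY = gA + α·gK + (1−α)·gL, so gY − gA − gL = α(gK − gL).
-0.15 − 0.4 + 0.06 = α × (-2.51 − (-0.06)).
-0.49 = -2.45 α, so α = 0.2.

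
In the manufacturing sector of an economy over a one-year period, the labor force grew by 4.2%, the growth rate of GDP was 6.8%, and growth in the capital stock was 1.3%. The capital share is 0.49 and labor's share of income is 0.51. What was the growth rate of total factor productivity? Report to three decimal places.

Total factor productivity growth was 4.021%.

Labor's share = 1 − 0.49 = 0.51.
The capital stock: 0.49 × 1.3 = 0.637 pp.
The labor force: 0.51 × 4.2 = 2.142 pp.
TFP growth = 6.8 − 2.779 = 4.021%.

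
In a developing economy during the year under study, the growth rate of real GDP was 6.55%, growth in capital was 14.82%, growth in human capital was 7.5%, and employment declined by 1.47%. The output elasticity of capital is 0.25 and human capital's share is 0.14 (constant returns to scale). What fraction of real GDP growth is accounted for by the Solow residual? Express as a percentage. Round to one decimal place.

Labor's share = 1 − 0.25 − 0.14 = 0.61.
Capital: 0.25 × 14.82 = 3.705 pp.
Human capital: 0.14 × 7.5 = 1.05 pp.
Employment: 0.61 × (-1.47) = -0.8967 pp.
TFP growth = 6.55 − 3.8583 = 2.6917%.
TFP share of growth = 2.6917 / 6.55 × 100 = 41.095%.

41.1%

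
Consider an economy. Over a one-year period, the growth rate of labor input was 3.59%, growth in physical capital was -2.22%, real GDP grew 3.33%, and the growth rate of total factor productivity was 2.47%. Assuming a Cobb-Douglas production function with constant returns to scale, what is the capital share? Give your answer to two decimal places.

0.47

gY = gA + α·gK + (1−α)·gL, so gY − gA − gL = α(gK − gL).
3.33 − 2.47 − 3.59 = α × (-2.22 − 3.59).
-2.73 = -5.81 α, so α = 0.4699.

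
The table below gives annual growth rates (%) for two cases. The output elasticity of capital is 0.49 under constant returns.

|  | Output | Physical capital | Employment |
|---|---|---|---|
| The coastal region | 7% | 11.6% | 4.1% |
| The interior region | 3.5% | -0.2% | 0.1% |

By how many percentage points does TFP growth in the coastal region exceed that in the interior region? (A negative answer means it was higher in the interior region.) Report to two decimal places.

Labor's share = 1 − 0.49 = 0.51.
The coastal region: TFP = 7 − 5.684 − 2.091 = -0.775%.
The interior region: TFP = 3.5 + 0.098 − 0.051 = 3.547%.
Difference = -0.775 − (3.547) = -4.322 pp.

-4.32 percentage points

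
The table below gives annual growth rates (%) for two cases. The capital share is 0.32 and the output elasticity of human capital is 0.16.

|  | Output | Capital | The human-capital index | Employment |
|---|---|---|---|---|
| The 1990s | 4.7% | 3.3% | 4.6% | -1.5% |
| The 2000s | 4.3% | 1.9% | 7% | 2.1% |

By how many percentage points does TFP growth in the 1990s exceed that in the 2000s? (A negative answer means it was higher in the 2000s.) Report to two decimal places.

Labor's share = 1 − 0.32 − 0.16 = 0.52.
The 1990s: TFP = 4.7 − 1.056 − 0.736 + 0.78 = 3.688%.
The 2000s: TFP = 4.3 − 0.608 − 1.12 − 1.092 = 1.48%.
Difference = 3.688 − (1.48) = 2.208 pp.

2.21 percentage points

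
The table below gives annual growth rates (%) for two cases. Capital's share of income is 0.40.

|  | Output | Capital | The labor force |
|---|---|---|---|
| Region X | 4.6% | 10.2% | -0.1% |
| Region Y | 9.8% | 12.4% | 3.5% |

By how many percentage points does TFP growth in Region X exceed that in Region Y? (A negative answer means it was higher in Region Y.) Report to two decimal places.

Labor's share = 1 − 0.4 = 0.6.
Region X: TFP = 4.6 − 4.08 + 0.06 = 0.58%.
Region Y: TFP = 9.8 − 4.96 − 2.1 = 2.74%.
Difference = 0.58 − (2.74) = -2.16 pp.

-2.16 percentage points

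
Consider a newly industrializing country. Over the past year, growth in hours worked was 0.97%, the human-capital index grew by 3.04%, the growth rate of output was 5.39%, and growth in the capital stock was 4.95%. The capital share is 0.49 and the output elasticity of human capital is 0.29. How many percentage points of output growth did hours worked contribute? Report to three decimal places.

Labor's share = 1 − 0.49 − 0.29 = 0.22.
Contribution = share × growth = 0.22 × 0.97 = 0.2134 pp.

0.213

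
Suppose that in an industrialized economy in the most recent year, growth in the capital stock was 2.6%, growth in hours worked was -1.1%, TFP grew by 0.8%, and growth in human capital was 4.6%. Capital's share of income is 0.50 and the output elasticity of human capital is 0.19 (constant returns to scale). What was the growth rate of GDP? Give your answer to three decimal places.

GDP grew 2.633%.

Labor's share = 1 − 0.5 − 0.19 = 0.31.
The capital stock: 0.5 × 2.6 = 1.3 pp.
Human capital: 0.19 × 4.6 = 0.874 pp.
Hours worked: 0.31 × (-1.1) = -0.341 pp.
Output growth = 0.8 + 1.833 = 2.633%.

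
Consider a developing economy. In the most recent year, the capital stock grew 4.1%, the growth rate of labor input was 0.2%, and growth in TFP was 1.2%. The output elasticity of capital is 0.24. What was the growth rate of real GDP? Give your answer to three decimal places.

Labor's share = 1 − 0.24 = 0.76.
The capital stock: 0.24 × 4.1 = 0.984 pp.
Labor input: 0.76 × 0.2 = 0.152 pp.
Output growth = 1.2 + 1.136 = 2.336%.

2.336%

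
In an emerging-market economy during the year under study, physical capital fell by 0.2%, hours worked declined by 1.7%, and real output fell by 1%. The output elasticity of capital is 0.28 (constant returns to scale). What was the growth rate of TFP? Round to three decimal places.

Labor's share = 1 − 0.28 = 0.72.
Physical capital: 0.28 × (-0.2) = -0.056 pp.
Hours worked: 0.72 × (-1.7) = -1.224 pp.
TFP growth = -1 + 1.28 = 0.28%.

TFP growth was 0.280%.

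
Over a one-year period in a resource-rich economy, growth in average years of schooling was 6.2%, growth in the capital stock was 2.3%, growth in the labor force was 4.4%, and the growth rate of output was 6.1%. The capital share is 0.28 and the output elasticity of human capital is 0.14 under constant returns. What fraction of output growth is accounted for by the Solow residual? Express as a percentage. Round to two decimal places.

Labor's share = 1 − 0.28 − 0.14 = 0.58.
The capital stock: 0.28 × 2.3 = 0.644 pp.
Average years of schooling: 0.14 × 6.2 = 0.868 pp.
The labor force: 0.58 × 4.4 = 2.552 pp.
TFP growth = 6.1 − 4.064 = 2.036%.
TFP share of growth = 2.036 / 6.1 × 100 = 33.377%.

33.38%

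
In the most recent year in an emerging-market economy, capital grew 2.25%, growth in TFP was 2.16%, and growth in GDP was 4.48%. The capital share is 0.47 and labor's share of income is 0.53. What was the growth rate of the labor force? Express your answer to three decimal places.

2.382%

Labor's share = 1 − 0.47 = 0.53.
gY = gA + 0.47×2.25 + 0.53×g.
0.53×g = 4.48 − 2.16 − 1.0575 = 1.2625.
g = 1.2625 / 0.53 = 2.38208%.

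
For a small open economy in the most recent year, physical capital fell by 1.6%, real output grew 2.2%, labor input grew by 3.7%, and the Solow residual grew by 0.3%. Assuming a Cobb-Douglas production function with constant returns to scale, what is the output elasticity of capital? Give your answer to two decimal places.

gY = gA + α·gK + (1−α)·gL, so gY − gA − gL = α(gK − gL).
2.2 − 0.3 − 3.7 = α × (-1.6 − 3.7).
-1.8 = -5.3 α, so α = 0.3396.

0.34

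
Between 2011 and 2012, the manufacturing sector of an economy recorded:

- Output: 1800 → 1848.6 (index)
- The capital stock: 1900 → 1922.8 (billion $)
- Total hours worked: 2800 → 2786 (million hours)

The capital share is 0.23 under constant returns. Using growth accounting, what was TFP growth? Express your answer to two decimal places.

Output growth = (1848.6 − 1800) / 1800 = 2.7%.
The capital stock growth = (1922.8 − 1900) / 1900 = 1.2%.
Total hours worked growth = (2786 − 2800) / 2800 = -0.5%.
Labor's share = 1 − 0.23 = 0.77.
The capital stock: 0.23 × 1.2 = 0.276 pp.
Total hours worked: 0.77 × (-0.5) = -0.385 pp.
TFP growth = 2.7 + 0.109 = 2.809%.

2.81%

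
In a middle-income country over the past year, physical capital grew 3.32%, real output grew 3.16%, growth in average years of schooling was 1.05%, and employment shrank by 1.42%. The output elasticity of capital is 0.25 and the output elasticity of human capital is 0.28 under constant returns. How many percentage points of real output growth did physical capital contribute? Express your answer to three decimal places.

0.830 pp

Contribution = share × growth = 0.25 × 3.32 = 0.83 pp.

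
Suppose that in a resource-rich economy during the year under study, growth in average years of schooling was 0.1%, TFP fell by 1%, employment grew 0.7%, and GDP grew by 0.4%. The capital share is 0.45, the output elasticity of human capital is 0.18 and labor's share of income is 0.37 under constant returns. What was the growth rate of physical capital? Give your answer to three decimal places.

Labor's share = 1 − 0.45 − 0.18 = 0.37.
gY = gA + 0.18×0.1 + 0.37×0.7 + 0.45×g.
0.45×g = 0.4 + 1 − 0.277 = 1.123.
g = 1.123 / 0.45 = 2.49556%.

2.496%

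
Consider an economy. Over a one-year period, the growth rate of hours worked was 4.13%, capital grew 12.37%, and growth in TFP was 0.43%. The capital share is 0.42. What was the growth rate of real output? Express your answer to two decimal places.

8.02%

Labor's share = 1 − 0.42 = 0.58.
Capital: 0.42 × 12.37 = 5.1954 pp.
Hours worked: 0.58 × 4.13 = 2.3954 pp.
Output growth = 0.43 + 7.5908 = 8.0208%.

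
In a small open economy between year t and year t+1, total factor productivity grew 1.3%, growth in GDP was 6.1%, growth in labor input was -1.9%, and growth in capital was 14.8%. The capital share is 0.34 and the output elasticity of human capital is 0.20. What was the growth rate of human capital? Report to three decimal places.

3.210%

Labor's share = 1 − 0.34 − 0.2 = 0.46.
gY = gA + 0.34×14.8 + 0.46×(-1.9) + 0.2×g.
0.2×g = 6.1 − 1.3 − 4.158 = 0.642.
g = 0.642 / 0.2 = 3.21%.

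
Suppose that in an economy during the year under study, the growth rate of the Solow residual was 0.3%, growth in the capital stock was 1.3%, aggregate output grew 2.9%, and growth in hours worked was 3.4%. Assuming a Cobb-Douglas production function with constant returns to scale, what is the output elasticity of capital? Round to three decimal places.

gY = gA + α·gK + (1−α)·gL, so gY − gA − gL = α(gK − gL).
2.9 − 0.3 − 3.4 = α × (1.3 − 3.4).
-0.8 = -2.1 α, so α = 0.38095.

α = 0.381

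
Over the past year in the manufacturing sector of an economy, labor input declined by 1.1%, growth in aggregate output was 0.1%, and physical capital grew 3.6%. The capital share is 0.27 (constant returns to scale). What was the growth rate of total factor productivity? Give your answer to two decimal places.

Labor's share = 1 − 0.27 = 0.73.
Physical capital: 0.27 × 3.6 = 0.972 pp.
Labor input: 0.73 × (-1.1) = -0.803 pp.
TFP growth = 0.1 − 0.169 = -0.069%.

-0.07%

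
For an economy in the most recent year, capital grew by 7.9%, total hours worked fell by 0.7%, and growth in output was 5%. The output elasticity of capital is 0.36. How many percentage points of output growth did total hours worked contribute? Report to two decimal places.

Labor's share = 1 − 0.36 = 0.64.
Contribution = share × growth = 0.64 × (-0.7) = -0.448 pp.

-0.45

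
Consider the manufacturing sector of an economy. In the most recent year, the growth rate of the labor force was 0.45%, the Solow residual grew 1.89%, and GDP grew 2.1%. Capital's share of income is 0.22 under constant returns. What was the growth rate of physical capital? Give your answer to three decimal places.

-0.641%

Labor's share = 1 − 0.22 = 0.78.
gY = gA + 0.78×0.45 + 0.22×g.
0.22×g = 2.1 − 1.89 − 0.351 = -0.141.
g = -0.141 / 0.22 = -0.64091%.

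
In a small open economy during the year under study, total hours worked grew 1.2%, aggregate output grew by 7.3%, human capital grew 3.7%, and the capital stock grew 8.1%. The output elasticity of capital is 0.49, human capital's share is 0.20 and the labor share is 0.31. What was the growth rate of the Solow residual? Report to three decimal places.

2.219%

Labor's share = 1 − 0.49 − 0.2 = 0.31.
The capital stock: 0.49 × 8.1 = 3.969 pp.
Human capital: 0.2 × 3.7 = 0.74 pp.
Total hours worked: 0.31 × 1.2 = 0.372 pp.
TFP growth = 7.3 − 5.081 = 2.219%.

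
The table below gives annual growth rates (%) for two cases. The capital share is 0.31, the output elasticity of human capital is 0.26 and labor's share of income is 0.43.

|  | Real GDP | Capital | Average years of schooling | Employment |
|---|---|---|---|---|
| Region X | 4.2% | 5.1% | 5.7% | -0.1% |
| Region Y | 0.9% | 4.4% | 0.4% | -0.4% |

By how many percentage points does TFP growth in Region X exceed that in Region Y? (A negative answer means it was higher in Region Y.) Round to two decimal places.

Labor's share = 1 − 0.31 − 0.26 = 0.43.
Region X: TFP = 4.2 − 1.581 − 1.482 + 0.043 = 1.18%.
Region Y: TFP = 0.9 − 1.364 − 0.104 + 0.172 = -0.396%.
Difference = 1.18 − (-0.396) = 1.576 pp.

1.58 percentage points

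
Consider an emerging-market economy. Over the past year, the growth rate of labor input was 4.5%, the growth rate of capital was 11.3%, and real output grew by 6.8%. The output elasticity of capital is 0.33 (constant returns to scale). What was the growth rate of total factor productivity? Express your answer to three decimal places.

Labor's share = 1 − 0.33 = 0.67.
Capital: 0.33 × 11.3 = 3.729 pp.
Labor input: 0.67 × 4.5 = 3.015 pp.
TFP growth = 6.8 − 6.744 = 0.056%.

0.056%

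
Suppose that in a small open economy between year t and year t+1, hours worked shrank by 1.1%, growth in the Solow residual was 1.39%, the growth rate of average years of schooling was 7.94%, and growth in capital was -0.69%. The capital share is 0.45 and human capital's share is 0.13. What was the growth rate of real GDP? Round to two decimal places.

Real GDP grew 1.65%.

Labor's share = 1 − 0.45 − 0.13 = 0.42.
Capital: 0.45 × (-0.69) = -0.3105 pp.
Average years of schooling: 0.13 × 7.94 = 1.0322 pp.
Hours worked: 0.42 × (-1.1) = -0.462 pp.
Output growth = 1.39 + 0.2597 = 1.6497%.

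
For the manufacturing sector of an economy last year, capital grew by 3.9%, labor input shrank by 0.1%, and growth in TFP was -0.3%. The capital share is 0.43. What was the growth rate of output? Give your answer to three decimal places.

Output grew 1.320%.

Labor's share = 1 − 0.43 = 0.57.
Capital: 0.43 × 3.9 = 1.677 pp.
Labor input: 0.57 × (-0.1) = -0.057 pp.
Output growth = -0.3 + 1.62 = 1.32%.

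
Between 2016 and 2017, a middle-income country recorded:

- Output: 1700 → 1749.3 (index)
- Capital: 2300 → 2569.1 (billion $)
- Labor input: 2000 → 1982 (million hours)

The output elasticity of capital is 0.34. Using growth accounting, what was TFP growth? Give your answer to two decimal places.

-0.48%

Output growth = (1749.3 − 1700) / 1700 = 2.9%.
Capital growth = (2569.1 − 2300) / 2300 = 11.7%.
Labor input growth = (1982 − 2000) / 2000 = -0.9%.
Labor's share = 1 − 0.34 = 0.66.
Capital: 0.34 × 11.7 = 3.978 pp.
Labor input: 0.66 × (-0.9) = -0.594 pp.
TFP growth = 2.9 − 3.384 = -0.484%.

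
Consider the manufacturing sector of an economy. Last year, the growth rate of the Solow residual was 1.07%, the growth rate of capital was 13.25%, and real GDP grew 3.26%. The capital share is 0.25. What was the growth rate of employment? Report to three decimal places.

-1.497%

Labor's share = 1 − 0.25 = 0.75.
gY = gA + 0.25×13.25 + 0.75×g.
0.75×g = 3.26 − 1.07 − 3.3125 = -1.1225.
g = -1.1225 / 0.75 = -1.49667%.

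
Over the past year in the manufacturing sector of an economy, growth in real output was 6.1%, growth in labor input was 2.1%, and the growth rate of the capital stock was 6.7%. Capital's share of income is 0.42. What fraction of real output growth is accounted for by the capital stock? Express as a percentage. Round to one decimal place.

46.1%

The capital stock contributed 0.42 × 6.7 = 2.814 pp.
Share of growth = 2.814 / 6.1 × 100 = 46.131%.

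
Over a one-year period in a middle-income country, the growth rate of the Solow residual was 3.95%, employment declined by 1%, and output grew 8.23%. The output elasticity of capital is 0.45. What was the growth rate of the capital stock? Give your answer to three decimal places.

The capital stock growth was 10.733%.

Labor's share = 1 − 0.45 = 0.55.
gY = gA + 0.55×(-1) + 0.45×g.
0.45×g = 8.23 − 3.95 + 0.55 = 4.83.
g = 4.83 / 0.45 = 10.73333%.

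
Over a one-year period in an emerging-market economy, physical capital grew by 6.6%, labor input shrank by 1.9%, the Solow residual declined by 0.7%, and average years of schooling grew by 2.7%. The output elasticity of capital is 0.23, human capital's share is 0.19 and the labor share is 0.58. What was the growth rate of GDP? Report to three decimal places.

Labor's share = 1 − 0.23 − 0.19 = 0.58.
Physical capital: 0.23 × 6.6 = 1.518 pp.
Average years of schooling: 0.19 × 2.7 = 0.513 pp.
Labor input: 0.58 × (-1.9) = -1.102 pp.
Output growth = -0.7 + 0.929 = 0.229%.

0.229%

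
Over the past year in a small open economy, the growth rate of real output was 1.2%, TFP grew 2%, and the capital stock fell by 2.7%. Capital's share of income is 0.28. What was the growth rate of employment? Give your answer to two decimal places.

Labor's share = 1 − 0.28 = 0.72.
gY = gA + 0.28×(-2.7) + 0.72×g.
0.72×g = 1.2 − 2 + 0.756 = -0.044.
g = -0.044 / 0.72 = -0.0611%.

-0.06%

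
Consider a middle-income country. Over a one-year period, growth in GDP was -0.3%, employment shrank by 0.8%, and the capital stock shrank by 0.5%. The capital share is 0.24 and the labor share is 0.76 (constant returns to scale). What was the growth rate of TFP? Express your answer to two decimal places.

TFP grew 0.43%.

Labor's share = 1 − 0.24 = 0.76.
The capital stock: 0.24 × (-0.5) = -0.12 pp.
Employment: 0.76 × (-0.8) = -0.608 pp.
TFP growth = -0.3 + 0.728 = 0.428%.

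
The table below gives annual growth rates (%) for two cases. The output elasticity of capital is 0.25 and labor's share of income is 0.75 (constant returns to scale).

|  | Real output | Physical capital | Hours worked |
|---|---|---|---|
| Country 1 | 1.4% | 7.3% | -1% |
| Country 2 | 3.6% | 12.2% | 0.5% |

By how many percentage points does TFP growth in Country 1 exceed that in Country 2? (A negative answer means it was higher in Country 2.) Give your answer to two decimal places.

Labor's share = 1 − 0.25 = 0.75.
Country 1: TFP = 1.4 − 1.825 + 0.75 = 0.325%.
Country 2: TFP = 3.6 − 3.05 − 0.375 = 0.175%.
Difference = 0.325 − (0.175) = 0.15 pp.

0.15 percentage points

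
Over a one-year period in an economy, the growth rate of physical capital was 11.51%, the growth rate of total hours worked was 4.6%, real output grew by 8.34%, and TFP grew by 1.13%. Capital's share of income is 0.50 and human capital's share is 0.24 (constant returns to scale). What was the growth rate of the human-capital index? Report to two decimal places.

Labor's share = 1 − 0.5 − 0.24 = 0.26.
gY = gA + 0.5×11.51 + 0.26×4.6 + 0.24×g.
0.24×g = 8.34 − 1.13 − 6.951 = 0.259.
g = 0.259 / 0.24 = 1.0792%.

1.08%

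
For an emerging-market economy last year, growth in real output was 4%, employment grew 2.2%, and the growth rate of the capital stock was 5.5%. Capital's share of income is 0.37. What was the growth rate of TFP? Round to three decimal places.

Labor's share = 1 − 0.37 = 0.63.
The capital stock: 0.37 × 5.5 = 2.035 pp.
Employment: 0.63 × 2.2 = 1.386 pp.
TFP growth = 4 − 3.421 = 0.579%.

TFP grew 0.579%.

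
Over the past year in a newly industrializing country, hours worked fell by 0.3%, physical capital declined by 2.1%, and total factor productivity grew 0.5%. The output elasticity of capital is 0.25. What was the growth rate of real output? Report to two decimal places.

Labor's share = 1 − 0.25 = 0.75.
Physical capital: 0.25 × (-2.1) = -0.525 pp.
Hours worked: 0.75 × (-0.3) = -0.225 pp.
Output growth = 0.5 + (-0.75) = -0.25%.

-0.25%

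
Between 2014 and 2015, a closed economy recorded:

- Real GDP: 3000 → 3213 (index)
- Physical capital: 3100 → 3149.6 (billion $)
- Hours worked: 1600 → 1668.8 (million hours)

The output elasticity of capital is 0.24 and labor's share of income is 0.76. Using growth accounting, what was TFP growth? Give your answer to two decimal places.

Real GDP growth = (3213 − 3000) / 3000 = 7.1%.
Physical capital growth = (3149.6 − 3100) / 3100 = 1.6%.
Hours worked growth = (1668.8 − 1600) / 1600 = 4.3%.
Labor's share = 1 − 0.24 = 0.76.
Physical capital: 0.24 × 1.6 = 0.384 pp.
Hours worked: 0.76 × 4.3 = 3.268 pp.
TFP growth = 7.1 − 3.652 = 3.448%.

3.45%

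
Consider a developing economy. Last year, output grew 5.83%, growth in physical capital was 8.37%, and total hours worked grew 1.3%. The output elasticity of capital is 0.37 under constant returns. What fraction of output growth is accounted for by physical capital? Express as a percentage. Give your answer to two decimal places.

Physical capital contributed 0.37 × 8.37 = 3.0969 pp.
Share of growth = 3.0969 / 5.83 × 100 = 53.1201%.

Physical capital accounted for 53.12% of growth.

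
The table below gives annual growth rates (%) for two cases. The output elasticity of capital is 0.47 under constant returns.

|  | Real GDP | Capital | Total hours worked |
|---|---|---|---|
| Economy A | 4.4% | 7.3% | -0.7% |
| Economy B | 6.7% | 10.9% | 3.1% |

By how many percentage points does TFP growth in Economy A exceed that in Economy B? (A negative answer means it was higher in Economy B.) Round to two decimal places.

1.41 percentage points

Labor's share = 1 − 0.47 = 0.53.
Economy A: TFP = 4.4 − 3.431 + 0.371 = 1.34%.
Economy B: TFP = 6.7 − 5.123 − 1.643 = -0.066%.
Difference = 1.34 − (-0.066) = 1.406 pp.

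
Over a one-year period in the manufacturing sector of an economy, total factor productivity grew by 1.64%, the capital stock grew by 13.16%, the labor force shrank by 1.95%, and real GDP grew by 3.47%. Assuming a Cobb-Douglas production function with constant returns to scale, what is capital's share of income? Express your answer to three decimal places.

gY = gA + α·gK + (1−α)·gL, so gY − gA − gL = α(gK − gL).
3.47 − 1.64 + 1.95 = α × (13.16 − (-1.95)).
3.78 = 15.11 α, so α = 0.25017.

Capital's share of income is 0.250.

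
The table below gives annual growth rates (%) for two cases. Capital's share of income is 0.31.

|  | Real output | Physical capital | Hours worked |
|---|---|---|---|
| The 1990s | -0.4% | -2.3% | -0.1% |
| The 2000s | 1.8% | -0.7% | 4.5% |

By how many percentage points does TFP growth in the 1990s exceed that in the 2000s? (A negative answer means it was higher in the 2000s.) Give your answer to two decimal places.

Labor's share = 1 − 0.31 = 0.69.
The 1990s: TFP = -0.4 + 0.713 + 0.069 = 0.382%.
The 2000s: TFP = 1.8 + 0.217 − 3.105 = -1.088%.
Difference = 0.382 − (-1.088) = 1.47 pp.

1.47 percentage points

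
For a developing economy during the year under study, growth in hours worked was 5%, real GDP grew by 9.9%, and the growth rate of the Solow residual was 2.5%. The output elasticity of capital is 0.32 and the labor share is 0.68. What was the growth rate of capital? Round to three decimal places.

Labor's share = 1 − 0.32 = 0.68.
gY = gA + 0.68×5 + 0.32×g.
0.32×g = 9.9 − 2.5 − 3.4 = 4.
g = 4 / 0.32 = 12.5%.

Capital growth was 12.500%.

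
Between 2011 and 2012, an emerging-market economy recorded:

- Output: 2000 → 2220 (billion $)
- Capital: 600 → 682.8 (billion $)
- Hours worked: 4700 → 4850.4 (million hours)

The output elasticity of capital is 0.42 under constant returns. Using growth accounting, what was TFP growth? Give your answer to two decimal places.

Output growth = (2220 − 2000) / 2000 = 11%.
Capital growth = (682.8 − 600) / 600 = 13.8%.
Hours worked growth = (4850.4 − 4700) / 4700 = 3.2%.
Labor's share = 1 − 0.42 = 0.58.
Capital: 0.42 × 13.8 = 5.796 pp.
Hours worked: 0.58 × 3.2 = 1.856 pp.
TFP growth = 11 − 7.652 = 3.348%.

TFP growth was 3.35%.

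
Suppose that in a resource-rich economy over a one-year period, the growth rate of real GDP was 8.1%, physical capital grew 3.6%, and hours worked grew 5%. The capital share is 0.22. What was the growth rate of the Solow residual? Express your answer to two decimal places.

3.41%

Labor's share = 1 − 0.22 = 0.78.
Physical capital: 0.22 × 3.6 = 0.792 pp.
Hours worked: 0.78 × 5 = 3.9 pp.
TFP growth = 8.1 − 4.692 = 3.408%.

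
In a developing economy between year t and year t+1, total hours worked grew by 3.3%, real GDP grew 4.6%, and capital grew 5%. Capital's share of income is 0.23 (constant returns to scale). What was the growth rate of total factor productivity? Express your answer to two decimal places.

0.91%

Labor's share = 1 − 0.23 = 0.77.
Capital: 0.23 × 5 = 1.15 pp.
Total hours worked: 0.77 × 3.3 = 2.541 pp.
TFP growth = 4.6 − 3.691 = 0.909%.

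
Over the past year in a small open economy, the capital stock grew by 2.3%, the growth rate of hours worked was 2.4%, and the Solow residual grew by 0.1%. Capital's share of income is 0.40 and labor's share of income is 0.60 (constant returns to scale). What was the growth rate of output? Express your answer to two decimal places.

Labor's share = 1 − 0.4 = 0.6.
The capital stock: 0.4 × 2.3 = 0.92 pp.
Hours worked: 0.6 × 2.4 = 1.44 pp.
Output growth = 0.1 + 2.36 = 2.46%.

Output growth was 2.46%.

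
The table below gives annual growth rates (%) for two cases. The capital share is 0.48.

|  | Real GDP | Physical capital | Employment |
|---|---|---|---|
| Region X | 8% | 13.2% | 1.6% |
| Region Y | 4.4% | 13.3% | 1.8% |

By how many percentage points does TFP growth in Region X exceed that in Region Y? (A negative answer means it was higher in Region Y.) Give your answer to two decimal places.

Labor's share = 1 − 0.48 = 0.52.
Region X: TFP = 8 − 6.336 − 0.832 = 0.832%.
Region Y: TFP = 4.4 − 6.384 − 0.936 = -2.92%.
Difference = 0.832 − (-2.92) = 3.752 pp.

3.75 percentage points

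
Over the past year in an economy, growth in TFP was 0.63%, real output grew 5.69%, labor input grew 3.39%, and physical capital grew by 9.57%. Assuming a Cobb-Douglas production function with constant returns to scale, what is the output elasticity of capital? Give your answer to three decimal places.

gY = gA + α·gK + (1−α)·gL, so gY − gA − gL = α(gK − gL).
5.69 − 0.63 − 3.39 = α × (9.57 − 3.39).
1.67 = 6.18 α, so α = 0.27023.

α = 0.270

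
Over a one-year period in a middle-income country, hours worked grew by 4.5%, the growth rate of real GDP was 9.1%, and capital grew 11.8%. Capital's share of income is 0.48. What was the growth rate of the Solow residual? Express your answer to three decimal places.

1.096%

Labor's share = 1 − 0.48 = 0.52.
Capital: 0.48 × 11.8 = 5.664 pp.
Hours worked: 0.52 × 4.5 = 2.34 pp.
TFP growth = 9.1 − 8.004 = 1.096%.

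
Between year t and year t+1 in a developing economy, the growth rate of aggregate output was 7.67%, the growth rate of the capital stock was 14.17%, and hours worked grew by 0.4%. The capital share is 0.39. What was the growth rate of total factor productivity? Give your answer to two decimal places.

Labor's share = 1 − 0.39 = 0.61.
The capital stock: 0.39 × 14.17 = 5.5263 pp.
Hours worked: 0.61 × 0.4 = 0.244 pp.
TFP growth = 7.67 − 5.7703 = 1.8997%.

1.90%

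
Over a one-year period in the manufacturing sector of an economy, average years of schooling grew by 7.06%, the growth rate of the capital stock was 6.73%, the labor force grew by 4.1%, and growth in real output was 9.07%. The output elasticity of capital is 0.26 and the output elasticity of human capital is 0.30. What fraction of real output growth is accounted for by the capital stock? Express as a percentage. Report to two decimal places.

The capital stock contributed 0.26 × 6.73 = 1.7498 pp.
Share of growth = 1.7498 / 9.07 × 100 = 19.2922%.

The capital stock accounted for 19.29% of growth.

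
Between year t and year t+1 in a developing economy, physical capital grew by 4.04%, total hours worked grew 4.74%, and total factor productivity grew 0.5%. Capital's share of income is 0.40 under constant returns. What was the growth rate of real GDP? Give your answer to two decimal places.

4.96%

Labor's share = 1 − 0.4 = 0.6.
Physical capital: 0.4 × 4.04 = 1.616 pp.
Total hours worked: 0.6 × 4.74 = 2.844 pp.
Output growth = 0.5 + 4.46 = 4.96%.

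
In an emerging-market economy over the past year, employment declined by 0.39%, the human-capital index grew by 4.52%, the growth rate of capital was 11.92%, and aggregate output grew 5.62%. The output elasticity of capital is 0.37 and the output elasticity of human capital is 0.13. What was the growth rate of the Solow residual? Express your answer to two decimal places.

0.82%

Labor's share = 1 − 0.37 − 0.13 = 0.5.
Capital: 0.37 × 11.92 = 4.4104 pp.
The human-capital index: 0.13 × 4.52 = 0.5876 pp.
Employment: 0.5 × (-0.39) = -0.195 pp.
TFP growth = 5.62 − 4.803 = 0.817%.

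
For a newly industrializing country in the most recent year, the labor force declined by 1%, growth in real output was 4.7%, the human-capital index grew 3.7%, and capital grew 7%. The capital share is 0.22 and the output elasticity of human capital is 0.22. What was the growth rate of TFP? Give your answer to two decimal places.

TFP grew 2.91%.

Labor's share = 1 − 0.22 − 0.22 = 0.56.
Capital: 0.22 × 7 = 1.54 pp.
The human-capital index: 0.22 × 3.7 = 0.814 pp.
The labor force: 0.56 × (-1) = -0.56 pp.
TFP growth = 4.7 − 1.794 = 2.906%.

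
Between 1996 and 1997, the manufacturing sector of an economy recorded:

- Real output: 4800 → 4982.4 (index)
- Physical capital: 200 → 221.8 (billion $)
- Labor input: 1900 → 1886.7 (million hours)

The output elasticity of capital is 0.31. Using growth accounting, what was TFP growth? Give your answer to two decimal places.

0.90%

Real output growth = (4982.4 − 4800) / 4800 = 3.8%.
Physical capital growth = (221.8 − 200) / 200 = 10.9%.
Labor input growth = (1886.7 − 1900) / 1900 = -0.7%.
Labor's share = 1 − 0.31 = 0.69.
Physical capital: 0.31 × 10.9 = 3.379 pp.
Labor input: 0.69 × (-0.7) = -0.483 pp.
TFP growth = 3.8 − 2.896 = 0.904%.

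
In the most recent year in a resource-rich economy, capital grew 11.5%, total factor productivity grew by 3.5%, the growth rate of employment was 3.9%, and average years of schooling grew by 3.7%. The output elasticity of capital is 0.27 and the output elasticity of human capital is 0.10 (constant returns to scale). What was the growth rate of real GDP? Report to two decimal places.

9.43%

Labor's share = 1 − 0.27 − 0.1 = 0.63.
Capital: 0.27 × 11.5 = 3.105 pp.
Average years of schooling: 0.1 × 3.7 = 0.37 pp.
Employment: 0.63 × 3.9 = 2.457 pp.
Output growth = 3.5 + 5.932 = 9.432%.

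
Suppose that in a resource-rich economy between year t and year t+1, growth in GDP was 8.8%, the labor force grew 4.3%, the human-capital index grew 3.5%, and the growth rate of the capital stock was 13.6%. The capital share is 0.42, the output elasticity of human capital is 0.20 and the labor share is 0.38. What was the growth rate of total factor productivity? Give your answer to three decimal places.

Labor's share = 1 − 0.42 − 0.2 = 0.38.
The capital stock: 0.42 × 13.6 = 5.712 pp.
The human-capital index: 0.2 × 3.5 = 0.7 pp.
The labor force: 0.38 × 4.3 = 1.634 pp.
TFP growth = 8.8 − 8.046 = 0.754%.

Total factor productivity growth was 0.754%.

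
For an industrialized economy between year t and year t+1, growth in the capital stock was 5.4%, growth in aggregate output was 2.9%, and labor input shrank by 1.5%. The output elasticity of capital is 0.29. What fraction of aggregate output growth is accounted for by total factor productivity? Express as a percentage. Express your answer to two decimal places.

Labor's share = 1 − 0.29 = 0.71.
The capital stock: 0.29 × 5.4 = 1.566 pp.
Labor input: 0.71 × (-1.5) = -1.065 pp.
TFP growth = 2.9 − 0.501 = 2.399%.
TFP share of growth = 2.399 / 2.9 × 100 = 82.7241%.

82.72%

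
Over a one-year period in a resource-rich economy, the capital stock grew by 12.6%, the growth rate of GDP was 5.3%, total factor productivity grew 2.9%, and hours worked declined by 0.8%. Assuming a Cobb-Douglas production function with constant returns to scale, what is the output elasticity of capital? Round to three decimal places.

gY = gA + α·gK + (1−α)·gL, so gY − gA − gL = α(gK − gL).
5.3 − 2.9 + 0.8 = α × (12.6 − (-0.8)).
3.2 = 13.4 α, so α = 0.23881.

α = 0.239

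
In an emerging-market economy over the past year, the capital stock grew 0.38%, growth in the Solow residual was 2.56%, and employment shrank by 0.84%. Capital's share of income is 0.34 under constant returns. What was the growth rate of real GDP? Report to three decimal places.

2.135%

Labor's share = 1 − 0.34 = 0.66.
The capital stock: 0.34 × 0.38 = 0.1292 pp.
Employment: 0.66 × (-0.84) = -0.5544 pp.
Output growth = 2.56 + (-0.4252) = 2.1348%.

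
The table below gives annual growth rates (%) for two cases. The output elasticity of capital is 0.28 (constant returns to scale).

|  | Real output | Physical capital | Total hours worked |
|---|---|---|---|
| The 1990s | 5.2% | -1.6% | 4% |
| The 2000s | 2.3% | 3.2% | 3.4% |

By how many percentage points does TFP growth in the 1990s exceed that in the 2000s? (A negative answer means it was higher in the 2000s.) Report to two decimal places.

Labor's share = 1 − 0.28 = 0.72.
The 1990s: TFP = 5.2 + 0.448 − 2.88 = 2.768%.
The 2000s: TFP = 2.3 − 0.896 − 2.448 = -1.044%.
Difference = 2.768 − (-1.044) = 3.812 pp.

3.81 percentage points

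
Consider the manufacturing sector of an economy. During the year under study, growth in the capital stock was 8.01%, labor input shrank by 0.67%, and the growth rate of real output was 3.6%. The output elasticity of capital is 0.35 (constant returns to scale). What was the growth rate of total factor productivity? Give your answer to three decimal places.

Total factor productivity grew 1.232%.

Labor's share = 1 − 0.35 = 0.65.
The capital stock: 0.35 × 8.01 = 2.8035 pp.
Labor input: 0.65 × (-0.67) = -0.4355 pp.
TFP growth = 3.6 − 2.368 = 1.232%.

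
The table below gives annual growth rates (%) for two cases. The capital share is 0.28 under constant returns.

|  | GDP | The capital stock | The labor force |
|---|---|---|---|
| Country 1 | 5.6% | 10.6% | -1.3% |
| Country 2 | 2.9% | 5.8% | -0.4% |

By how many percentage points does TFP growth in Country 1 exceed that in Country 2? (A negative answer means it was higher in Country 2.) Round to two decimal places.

2.00 percentage points

Labor's share = 1 − 0.28 = 0.72.
Country 1: TFP = 5.6 − 2.968 + 0.936 = 3.568%.
Country 2: TFP = 2.9 − 1.624 + 0.288 = 1.564%.
Difference = 3.568 − (1.564) = 2.004 pp.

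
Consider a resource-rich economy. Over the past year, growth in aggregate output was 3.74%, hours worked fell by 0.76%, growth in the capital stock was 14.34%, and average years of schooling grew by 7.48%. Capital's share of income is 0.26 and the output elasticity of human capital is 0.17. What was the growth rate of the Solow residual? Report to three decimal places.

-0.827%

Labor's share = 1 − 0.26 − 0.17 = 0.57.
The capital stock: 0.26 × 14.34 = 3.7284 pp.
Average years of schooling: 0.17 × 7.48 = 1.2716 pp.
Hours worked: 0.57 × (-0.76) = -0.4332 pp.
TFP growth = 3.74 − 4.5668 = -0.8268%.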